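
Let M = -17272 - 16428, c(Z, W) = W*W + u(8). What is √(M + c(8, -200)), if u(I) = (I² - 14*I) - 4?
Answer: 2*√1562 ≈ 79.044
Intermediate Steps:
u(I) = -4 + I² - 14*I
c(Z, W) = -52 + W² (c(Z, W) = W*W + (-4 + 8² - 14*8) = W² + (-4 + 64 - 112) = W² - 52 = -52 + W²)
M = -33700
√(M + c(8, -200)) = √(-33700 + (-52 + (-200)²)) = √(-33700 + (-52 + 40000)) = √(-33700 + 39948) = √6248 = 2*√1562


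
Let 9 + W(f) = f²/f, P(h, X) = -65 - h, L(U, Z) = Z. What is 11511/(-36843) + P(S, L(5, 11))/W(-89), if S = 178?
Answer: 2608257/1203538 ≈ 2.1672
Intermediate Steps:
W(f) = -9 + f (W(f) = -9 + f²/f = -9 + f)
11511/(-36843) + P(S, L(5, 11))/W(-89) = 11511/(-36843) + (-65 - 1*178)/(-9 - 89) = 11511*(-1/36843) + (-65 - 178)/(-98) = -3837/12281 - 243*(-1/98) = -3837/12281 + 243/98 = 2608257/1203538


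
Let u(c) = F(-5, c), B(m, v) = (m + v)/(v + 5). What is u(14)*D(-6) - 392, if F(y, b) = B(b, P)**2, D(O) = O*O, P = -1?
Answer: -47/4 ≈ -11.750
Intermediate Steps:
D(O) = O**2
B(m, v) = (m + v)/(5 + v)
F(y, b) = (-1/4 + b/4)**2 (F(y, b) = ((b - 1)/(5 - 1))**2 = ((-1 + b)/4)**2 = (-1/4 + b/4)**2)
u(c) = (-1 + c)**2/16
u(14)*D(-6) - 392 = ((-1 + 14)**2/16)*(-6)**2 - 392 = ((1/16)*13**2)*36 - 392 = ((1/16)*169)*36 - 392 = (169/16)*36 - 392 = 1521/4 - 392 = -47/4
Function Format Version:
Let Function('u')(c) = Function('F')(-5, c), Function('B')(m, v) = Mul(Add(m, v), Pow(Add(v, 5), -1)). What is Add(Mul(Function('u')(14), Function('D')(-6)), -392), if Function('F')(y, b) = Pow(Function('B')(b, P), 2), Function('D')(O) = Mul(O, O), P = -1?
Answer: Rational(-47, 4) ≈ -11.750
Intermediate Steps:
Function('D')(O) = Pow(O, 2)
Function('B')(m, v) = Mul(Pow(Add(5, v), -1), Add(m, v)) (Function('B')(m, v) = Mul(Add(m, v), Pow(Add(5, v), -1)) = Mul(Pow(Add(5, v), -1), Add(m, v)))
Function('F')(y, b) = Pow(Add(Rational(-1, 4), Mul(Rational(1, 4), b)), 2) (Function('F')(y, b) = Pow(Mul(Pow(Add(5, -1), -1), Add(b, -1)), 2) = Pow(Mul(Pow(4, -1), Add(-1, b)), 2) = Pow(Mul(Rational(1, 4), Add(-1, b)), 2) = Pow(Add(Rational(-1, 4), Mul(Rational(1, 4), b)), 2))
Function('u')(c) = Mul(Rational(1, 16), Pow(Add(-1, c), 2))
Add(Mul(Function('u')(14), Function('D')(-6)), -392) = Add(Mul(Mul(Rational(1, 16), Pow(Add(-1, 14), 2)), Pow(-6, 2)), -392) = Add(Mul(Mul(Rational(1, 16), Pow(13, 2)), 36), -392) = Add(Mul(Mul(Rational(1, 16), 169), 36), -392) = Add(Mul(Rational(169, 16), 36), -392) = Add(Rational(1521, 4), -392) = Rational(-47, 4)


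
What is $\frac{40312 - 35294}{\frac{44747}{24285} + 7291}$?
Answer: $\frac{60931065}{88553341} \approx 0.68807$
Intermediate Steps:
$\frac{40312 - 35294}{\frac{44747}{24285} + 7291} = \frac{5018}{44747 \cdot \frac{1}{24285} + 7291} = \frac{5018}{\frac{44747}{24285} + 7291} = \frac{5018}{\frac{177106682}{24285}} = 5018 \cdot \frac{24285}{177106682} = \frac{60931065}{88553341}$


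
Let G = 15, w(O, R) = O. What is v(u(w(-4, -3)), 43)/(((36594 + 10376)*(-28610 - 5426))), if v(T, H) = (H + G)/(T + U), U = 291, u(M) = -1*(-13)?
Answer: -29/242997979840 ≈ -1.1934e-10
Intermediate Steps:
u(M) = 13
v(T, H) = (15 + H)/(291 + T) (v(T, H) = (H + 15)/(T + 291) = (15 + H)/(291 + T))
v(u(w(-4, -3)), 43)/(((36594 + 10376)*(-28610 - 5426))) = ((15 + 43)/(291 + 13))/(((36594 + 10376)*(-28610 - 5426))) = (58/304)/((46970*(-34036))) = ((1/304)*58)/(-1598670920) = (29/152)*(-1/1598670920) = -29/242997979840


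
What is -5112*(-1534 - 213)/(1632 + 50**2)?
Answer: 2232666/1033 ≈ 2161.3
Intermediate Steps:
-5112*(-1534 - 213)/(1632 + 50**2) = -5112*(-1747/(1632 + 2500)) = -5112/(4132*(-1/1747)) = -5112/(-4132/1747) = -5112*(-1747/4132) = 2232666/1033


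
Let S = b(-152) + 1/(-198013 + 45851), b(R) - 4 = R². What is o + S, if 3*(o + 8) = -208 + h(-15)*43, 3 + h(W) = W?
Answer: 10395403513/456486 ≈ 22773.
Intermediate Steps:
b(R) = 4 + R²
h(W) = -3 + W
o = -1006/3 (o = -8 + (-208 + (-3 - 15)*43)/3 = -8 + (-208 - 18*43)/3 = -8 + (-208 - 774)/3 = -8 + (⅓)*(-982) = -8 - 982/3 = -1006/3 ≈ -335.33)
S = 3516159495/152162 (S = (4 + (-152)²) + 1/(-198013 + 45851) = (4 + 23104) + 1/(-152162) = 23108 - 1/152162 = 3516159495/152162 ≈ 23108.)
o + S = -1006/3 + 3516159495/152162 = 10395403513/456486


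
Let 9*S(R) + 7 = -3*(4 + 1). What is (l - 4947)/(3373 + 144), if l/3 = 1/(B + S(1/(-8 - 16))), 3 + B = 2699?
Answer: -119925147/85259114 ≈ -1.4066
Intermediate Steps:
B = 2696 (B = -3 + 2699 = 2696)
S(R) = -22/9 (S(R) = -7/9 + (-3*(4 + 1))/9 = -7/9 + (-3*5)/9 = -7/9 + (⅑)*(-15) = -7/9 - 5/3 = -22/9)
l = 27/24242 (l = 3/(2696 - 22/9) = 3/(24242/9) = 3*(9/24242) = 27/24242 ≈ 0.0011138)
(l - 4947)/(3373 + 144) = (27/24242 - 4947)/(3373 + 144) = -119925147/24242/3517 = -119925147/24242*1/3517 = -119925147/85259114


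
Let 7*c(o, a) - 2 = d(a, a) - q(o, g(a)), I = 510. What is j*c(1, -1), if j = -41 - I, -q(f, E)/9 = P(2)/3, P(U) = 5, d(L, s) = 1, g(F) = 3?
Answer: -9918/7 ≈ -1416.9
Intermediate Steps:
q(f, E) = -15 (q(f, E) = -45/3 = -9*5/3 = -15)
j = -551 (j = -41 - 1*510 = -41 - 510 = -551)
c(o, a) = 18/7 (c(o, a) = 2/7 + (1 - 1*(-15))/7 = 2/7 + (1 + 15)/7 = 2/7 + (1/7)*16 = 2/7 + 16/7 = 18/7)
j*c(1, -1) = -551*18/7 = -9918/7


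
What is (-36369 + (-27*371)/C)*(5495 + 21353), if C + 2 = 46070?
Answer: -3748556038536/3839 ≈ -9.7644e+8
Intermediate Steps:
C = 46068 (C = -2 + 46070 = 46068)
(-36369 + (-27*371)/C)*(5495 + 21353) = (-36369 - 27*371/46068)*(5495 + 21353) = (-36369 - 10017*1/46068)*26848 = (-36369 - 3339/15356)*26848 = -558485703/15356*26848 = -3748556038536/3839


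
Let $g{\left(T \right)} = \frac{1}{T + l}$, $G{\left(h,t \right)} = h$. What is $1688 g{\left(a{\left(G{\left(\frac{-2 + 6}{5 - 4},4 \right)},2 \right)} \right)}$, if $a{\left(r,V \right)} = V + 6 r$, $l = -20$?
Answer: $\frac{844}{3} \approx 281.33$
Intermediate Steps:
$g{\left(T \right)} = \frac{1}{-20 + T}$ ($g{\left(T \right)} = \frac{1}{T - 20} = \frac{1}{-20 + T}$)
$1688 g{\left(a{\left(G{\left(\frac{-2 + 6}{5 - 4},4 \right)},2 \right)} \right)} = \frac{1688}{-20 + \left(2 + 6 \frac{-2 + 6}{5 - 4}\right)} = \frac{1688}{-20 + \left(2 + 6 \cdot \frac{4}{1}\right)} = \frac{1688}{-20 + \left(2 + 6 \cdot 4 \cdot 1\right)} = \frac{1688}{-20 + \left(2 + 6 \cdot 4\right)} = \frac{1688}{-20 + \left(2 + 24\right)} = \frac{1688}{-20 + 26} = \frac{1688}{6} = 1688 \cdot \frac{1}{6} = \frac{844}{3}$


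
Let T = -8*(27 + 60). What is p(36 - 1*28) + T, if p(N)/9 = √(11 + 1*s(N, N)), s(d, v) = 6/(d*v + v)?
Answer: -696 + 3*√399/2 ≈ -666.04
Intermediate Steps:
T = -696 (T = -8*87 = -696)
s(d, v) = 6/(v + d*v)
p(N) = 9*√(11 + 6/(N*(1 + N))) (p(N) = 9*√(11 + 1*(6/(N*(1 + N)))) = 9*√(11 + 6/(N*(1 + N))))
p(36 - 1*28) + T = 9*√((6 + 11*(36 - 1*28)*(1 + (36 - 1*28)))/((36 - 1*28)*(1 + (36 - 1*28)))) - 696 = 9*√((6 + 11*(36 - 28)*(1 + (36 - 28)))/((36 - 28)*(1 + (36 - 28)))) - 696 = 9*√((6 + 11*8*(1 + 8))/(8*(1 + 8))) - 696 = 9*√((⅛)*(6 + 11*8*9)/9) - 696 = 9*√((⅛)*(⅑)*(6 + 792)) - 696 = 9*√((⅛)*(⅑)*798) - 696 = 9*√(133/12) - 696 = 9*(√399/6) - 696 = 3*√399/2 - 696 = -696 + 3*√399/2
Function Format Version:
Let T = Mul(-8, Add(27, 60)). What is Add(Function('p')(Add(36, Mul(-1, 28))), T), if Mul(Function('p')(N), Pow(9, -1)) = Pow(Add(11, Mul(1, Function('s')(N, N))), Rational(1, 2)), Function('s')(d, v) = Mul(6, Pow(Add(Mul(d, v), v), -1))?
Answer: Add(-696, Mul(Rational(3, 2), Pow(399, Rational(1, 2)))) ≈ -666.04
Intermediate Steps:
T = -696 (T = Mul(-8, 87) = -696)
Function('s')(d, v) = Mul(6, Pow(Add(v, Mul(d, v)), -1))
Function('p')(N) = Mul(9, Pow(Add(11, Mul(6, Pow(N, -1), Pow(Add(1, N), -1))), Rational(1, 2))) (Function('p')(N) = Mul(9, Pow(Add(11, Mul(1, Mul(6, Pow(N, -1), Pow(Add(1, N), -1)))), Rational(1, 2))) = Mul(9, Pow(Add(11, Mul(6, Pow(N, -1), Pow(Add(1, N), -1))), Rational(1, 2))))
Add(Function('p')(Add(36, Mul(-1, 28))), T) = Add(Mul(9, Pow(Mul(Pow(Add(36, Mul(-1, 28)), -1), Pow(Add(1, Add(36, Mul(-1, 28))), -1), Add(6, Mul(11, Add(36, Mul(-1, 28)), Add(1, Add(36, Mul(-1, 28)))))), Rational(1, 2))), -696) = Add(Mul(9, Pow(Mul(Pow(Add(36, -28), -1), Pow(Add(1, Add(36, -28)), -1), Add(6, Mul(11, Add(36, -28), Add(1, Add(36, -28))))), Rational(1, 2))), -696) = Add(Mul(9, Pow(Mul(Pow(8, -1), Pow(Add(1, 8), -1), Add(6, Mul(11, 8, Add(1, 8)))), Rational(1, 2))), -696) = Add(Mul(9, Pow(Mul(Rational(1, 8), Pow(9, -1), Add(6, Mul(11, 8, 9))), Rational(1, 2))), -696) = Add(Mul(9, Pow(Mul(Rational(1, 8), Rational(1, 9), Add(6, 792)), Rational(1, 2))), -696) = Add(Mul(9, Pow(Mul(Rational(1, 8), Rational(1, 9), 798), Rational(1, 2))), -696) = Add(Mul(9, Pow(Rational(133, 12), Rational(1, 2))), -696) = Add(Mul(9, Mul(Rational(1, 6), Pow(399, Rational(1, 2)))), -696) = Add(Mul(Rational(3, 2), Pow(399, Rational(1, 2))), -696) = Add(-696, Mul(Rational(3, 2), Pow(399, Rational(1, 2))))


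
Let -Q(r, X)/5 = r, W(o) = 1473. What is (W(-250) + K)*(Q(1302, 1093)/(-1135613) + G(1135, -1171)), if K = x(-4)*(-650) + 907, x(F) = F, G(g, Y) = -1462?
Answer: -8268093286080/1135613 ≈ -7.2807e+6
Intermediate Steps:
Q(r, X) = -5*r
K = 3507 (K = -4*(-650) + 907 = 2600 + 907 = 3507)
(W(-250) + K)*(Q(1302, 1093)/(-1135613) + G(1135, -1171)) = (1473 + 3507)*(-5*1302/(-1135613) - 1462) = 4980*(-6510*(-1/1135613) - 1462) = 4980*(6510/1135613 - 1462) = 4980*(-1660259696/1135613) = -8268093286080/1135613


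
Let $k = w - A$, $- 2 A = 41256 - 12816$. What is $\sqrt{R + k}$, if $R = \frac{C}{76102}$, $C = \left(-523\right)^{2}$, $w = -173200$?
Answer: $\frac{3 i \sqrt{102301571538218}}{76102} \approx 398.72 i$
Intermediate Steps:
$C = 273529$
$A = -14220$ ($A = - \frac{41256 - 12816}{2} = \left(- \frac{1}{2}\right) 28440 = -14220$)
$R = \frac{273529}{76102} \approx 3.5942$
$k = -158980$ ($k = -173200 - -14220 = -173200 + 14220 = -158980$)
$\sqrt{R + k} = \sqrt{\frac{273529}{76102} - 158980} = \sqrt{- \frac{12098422431}{76102}} = \frac{3 i \sqrt{102301571538218}}{76102}$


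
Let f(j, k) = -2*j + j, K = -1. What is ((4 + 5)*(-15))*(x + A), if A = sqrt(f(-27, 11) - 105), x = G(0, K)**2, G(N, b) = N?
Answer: -135*I*sqrt(78) ≈ -1192.3*I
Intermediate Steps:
f(j, k) = -j
x = 0 (x = 0**2 = 0)
A = I*sqrt(78) (A = sqrt(-1*(-27) - 105) = sqrt(27 - 105) = sqrt(-78) = I*sqrt(78) ≈ 8.8318*I)
((4 + 5)*(-15))*(x + A) = ((4 + 5)*(-15))*(0 + I*sqrt(78)) = (9*(-15))*(I*sqrt(78)) = -135*I*sqrt(78)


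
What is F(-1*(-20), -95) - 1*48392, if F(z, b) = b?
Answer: -48487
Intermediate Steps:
F(-1*(-20), -95) - 1*48392 = -95 - 1*48392 = -95 - 48392 = -48487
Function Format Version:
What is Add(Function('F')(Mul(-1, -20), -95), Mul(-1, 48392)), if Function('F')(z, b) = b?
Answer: -48487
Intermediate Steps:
Add(Function('F')(Mul(-1, -20), -95), Mul(-1, 48392)) = Add(-95, Mul(-1, 48392)) = Add(-95, -48392) = -48487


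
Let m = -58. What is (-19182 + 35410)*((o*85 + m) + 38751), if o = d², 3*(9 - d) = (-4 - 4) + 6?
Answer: 6811248616/9 ≈ 7.5681e+8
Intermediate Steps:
d = 29/3 (d = 9 - ((-4 - 4) + 6)/3 = 9 - (-8 + 6)/3 = 9 - ⅓*(-2) = 9 + ⅔ = 29/3 ≈ 9.6667)
o = 841/9 (o = (29/3)² = 841/9 ≈ 93.444)
(-19182 + 35410)*((o*85 + m) + 38751) = (-19182 + 35410)*(((841/9)*85 - 58) + 38751) = 16228*((71485/9 - 58) + 38751) = 16228*(70963/9 + 38751) = 16228*(419722/9) = 6811248616/9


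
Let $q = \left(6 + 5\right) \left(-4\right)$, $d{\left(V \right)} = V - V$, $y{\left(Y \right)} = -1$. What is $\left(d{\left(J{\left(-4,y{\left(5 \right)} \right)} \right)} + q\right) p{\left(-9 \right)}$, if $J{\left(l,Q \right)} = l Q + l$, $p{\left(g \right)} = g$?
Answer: $396$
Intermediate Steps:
$J{\left(l,Q \right)} = l + Q l$ ($J{\left(l,Q \right)} = Q l + l = l + Q l$)
$d{\left(V \right)} = 0$
$q = -44$ ($q = 11 \left(-4\right) = -44$)
$\left(d{\left(J{\left(-4,y{\left(5 \right)} \right)} \right)} + q\right) p{\left(-9 \right)} = \left(0 - 44\right) \left(-9\right) = \left(-44\right) \left(-9\right) = 396$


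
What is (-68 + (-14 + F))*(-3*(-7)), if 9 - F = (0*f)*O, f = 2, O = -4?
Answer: -1533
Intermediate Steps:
F = 9 (F = 9 - 0*2*(-4) = 9 - 0*(-4) = 9 - 1*0 = 9 + 0 = 9)
(-68 + (-14 + F))*(-3*(-7)) = (-68 + (-14 + 9))*(-3*(-7)) = (-68 - 5)*21 = -73*21 = -1533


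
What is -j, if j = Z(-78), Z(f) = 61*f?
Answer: 4758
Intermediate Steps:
j = -4758 (j = 61*(-78) = -4758)
-j = -1*(-4758) = 4758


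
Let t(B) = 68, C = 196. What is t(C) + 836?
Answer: 904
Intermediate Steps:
t(C) + 836 = 68 + 836 = 904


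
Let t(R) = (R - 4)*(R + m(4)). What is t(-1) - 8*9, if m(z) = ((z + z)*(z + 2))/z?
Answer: -127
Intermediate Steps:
m(z) = 4 + 2*z (m(z) = ((2*z)*(2 + z))/z = (2*z*(2 + z))/z = 4 + 2*z)
t(R) = (-4 + R)*(12 + R) (t(R) = (R - 4)*(R + (4 + 2*4)) = (-4 + R)*(R + (4 + 8)) = (-4 + R)*(R + 12) = (-4 + R)*(12 + R))
t(-1) - 8*9 = (-48 + (-1)² + 8*(-1)) - 8*9 = (-48 + 1 - 8) - 72 = -55 - 72 = -127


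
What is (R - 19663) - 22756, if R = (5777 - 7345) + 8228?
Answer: -35759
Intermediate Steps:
R = 6660 (R = -1568 + 8228 = 6660)
(R - 19663) - 22756 = (6660 - 19663) - 22756 = -13003 - 22756 = -35759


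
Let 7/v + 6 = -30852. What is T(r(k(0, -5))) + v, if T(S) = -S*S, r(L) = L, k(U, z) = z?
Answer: -771457/30858 ≈ -25.000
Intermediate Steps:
v = -7/30858 (v = 7/(-6 - 30852) = 7/(-30858) = 7*(-1/30858) = -7/30858 ≈ -0.00022685)
T(S) = -S**2
T(r(k(0, -5))) + v = -1*(-5)**2 - 7/30858 = -1*25 - 7/30858 = -25 - 7/30858 = -771457/30858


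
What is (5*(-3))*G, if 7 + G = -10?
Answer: 255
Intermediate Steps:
G = -17 (G = -7 - 10 = -17)
(5*(-3))*G = (5*(-3))*(-17) = -15*(-17) = 255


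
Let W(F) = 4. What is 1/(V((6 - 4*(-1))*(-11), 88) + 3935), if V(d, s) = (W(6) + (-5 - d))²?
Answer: 1/15816 ≈ 6.3227e-5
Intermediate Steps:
V(d, s) = (-1 - d)² (V(d, s) = (4 + (-5 - d))² = (-1 - d)²)
1/(V((6 - 4*(-1))*(-11), 88) + 3935) = 1/((1 + (6 - 4*(-1))*(-11))² + 3935) = 1/((1 + (6 + 4)*(-11))² + 3935) = 1/((1 + 10*(-11))² + 3935) = 1/((1 - 110)² + 3935) = 1/((-109)² + 3935) = 1/(11881 + 3935) = 1/15816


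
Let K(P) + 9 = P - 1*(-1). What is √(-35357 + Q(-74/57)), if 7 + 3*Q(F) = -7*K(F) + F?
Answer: I*√114813390/57 ≈ 187.98*I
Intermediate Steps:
K(P) = -8 + P (K(P) = -9 + (P - 1*(-1)) = -9 + (P + 1) = -9 + (1 + P) = -8 + P)
Q(F) = 49/3 - 2*F (Q(F) = -7/3 + (-7*(-8 + F) + F)/3 = -7/3 + ((56 - 7*F) + F)/3 = -7/3 + (56 - 6*F)/3 = -7/3 + (56/3 - 2*F) = 49/3 - 2*F)
√(-35357 + Q(-74/57)) = √(-35357 + (49/3 - (-148)/57)) = √(-35357 + (49/3 - 2*(-74/57))) = √(-35357 + (49/3 + 148/57)) = √(-35357 + 1079/57) = √(-2014270/57) = I*√114813390/57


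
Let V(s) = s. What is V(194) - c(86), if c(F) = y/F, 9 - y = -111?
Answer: 8282/43 ≈ 192.60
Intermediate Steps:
y = 120 (y = 9 - 1*(-111) = 9 + 111 = 120)
c(F) = 120/F
V(194) - c(86) = 194 - 120/86 = 194 - 1*60/43 = 194 - 60/43 = 8282/43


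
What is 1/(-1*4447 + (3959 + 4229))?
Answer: 1/3741 ≈ 0.00026731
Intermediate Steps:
1/(-1*4447 + (3959 + 4229)) = 1/(-4447 + 8188) = 1/3741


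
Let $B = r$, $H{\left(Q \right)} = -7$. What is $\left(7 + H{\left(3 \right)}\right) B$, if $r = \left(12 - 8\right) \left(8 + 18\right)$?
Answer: $0$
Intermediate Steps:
$r = 104$ ($r = 4 \cdot 26 = 104$)
$B = 104$
$\left(7 + H{\left(3 \right)}\right) B = \left(7 - 7\right) 104 = 0 \cdot 104 = 0$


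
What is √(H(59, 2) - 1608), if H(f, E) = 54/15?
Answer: I*√40110/5 ≈ 40.055*I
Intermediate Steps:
H(f, E) = 18/5 (H(f, E) = 54*(1/15) = 18/5)
√(H(59, 2) - 1608) = √(18/5 - 1608) = √(-8022/5) = I*√40110/5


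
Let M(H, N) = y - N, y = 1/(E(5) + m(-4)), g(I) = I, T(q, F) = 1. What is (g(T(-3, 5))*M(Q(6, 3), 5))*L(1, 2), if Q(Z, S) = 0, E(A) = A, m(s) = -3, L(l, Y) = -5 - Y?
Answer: 63/2 ≈ 31.500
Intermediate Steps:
y = ½ (y = 1/(5 - 3) = 1/2 = ½ ≈ 0.50000)
M(H, N) = ½ - N
(g(T(-3, 5))*M(Q(6, 3), 5))*L(1, 2) = (1*(½ - 1*5))*(-5 - 1*2) = (1*(½ - 5))*(-5 - 2) = (1*(-9/2))*(-7) = -9/2*(-7) = 63/2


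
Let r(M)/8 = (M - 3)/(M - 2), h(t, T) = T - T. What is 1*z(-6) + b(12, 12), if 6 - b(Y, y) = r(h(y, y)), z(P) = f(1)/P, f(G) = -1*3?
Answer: -11/2 ≈ -5.5000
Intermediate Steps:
f(G) = -3
h(t, T) = 0
z(P) = -3/P
r(M) = 8*(-3 + M)/(-2 + M) (r(M) = 8*((M - 3)/(M - 2)) = 8*((-3 + M)/(-2 + M)) = 8*(-3 + M)/(-2 + M))
b(Y, y) = -6 (b(Y, y) = 6 - 8*(-3 + 0)/(-2 + 0) = 6 - 8*(-3)/(-2) = 6 - 8*(-1)*(-3)/2 = 6 - 1*12 = 6 - 12 = -6)
1*z(-6) + b(12, 12) = 1*(-3/(-6)) - 6 = 1*(-3*(-⅙)) - 6 = 1*(½) - 6 = ½ - 6 = -11/2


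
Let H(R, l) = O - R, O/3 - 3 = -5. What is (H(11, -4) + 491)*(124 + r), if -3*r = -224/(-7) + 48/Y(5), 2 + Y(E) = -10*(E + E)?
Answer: 914504/17 ≈ 53794.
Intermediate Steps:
O = -6 (O = 9 + 3*(-5) = 9 - 15 = -6)
Y(E) = -2 - 20*E (Y(E) = -2 - 10*(E + E) = -2 - 20*E)
H(R, l) = -6 - R
r = -536/51 (r = -(-224/(-7) + 48/(-2 - 20*5))/3 = -(-224*(-1/7) + 48/(-2 - 100))/3 = -(32 + 48/(-102))/3 = -(32 + 48*(-1/102))/3 = -(32 - 8/17)/3 = -1/3*536/17 = -536/51 ≈ -10.510)
(H(11, -4) + 491)*(124 + r) = ((-6 - 1*11) + 491)*(124 - 536/51) = ((-6 - 11) + 491)*(5788/51) = (-17 + 491)*(5788/51) = 474*(5788/51) = 914504/17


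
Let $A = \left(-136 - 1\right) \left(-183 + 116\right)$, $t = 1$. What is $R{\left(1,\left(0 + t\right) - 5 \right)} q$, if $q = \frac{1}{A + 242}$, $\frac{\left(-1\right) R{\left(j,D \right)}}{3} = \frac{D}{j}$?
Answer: $\frac{12}{9421} \approx 0.0012737$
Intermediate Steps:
$R{\left(j,D \right)} = - \frac{3 D}{j}$ ($R{\left(j,D \right)} = - 3 \frac{D}{j} = - \frac{3 D}{j}$)
$A = 9179$ ($A = \left(-137\right) \left(-67\right) = 9179$)
$q = \frac{1}{9421}$ ($q = \frac{1}{9179 + 242} = \frac{1}{9421} \approx 0.00010615$)
$R{\left(1,\left(0 + t\right) - 5 \right)} q = - \frac{3 \left(\left(0 + 1\right) - 5\right)}{1} \cdot \frac{1}{9421} = \left(-3\right) \left(1 - 5\right) 1 \cdot \frac{1}{9421} = \left(-3\right) \left(-4\right) 1 \cdot \frac{1}{9421} = 12 \cdot \frac{1}{9421} = \frac{12}{9421}$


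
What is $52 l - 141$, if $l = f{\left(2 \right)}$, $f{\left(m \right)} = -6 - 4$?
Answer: $-661$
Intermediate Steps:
$f{\left(m \right)} = -10$ ($f{\left(m \right)} = -6 - 4 = -10$)
$l = -10$
$52 l - 141 = 52 \left(-10\right) - 141 = -520 - 141 = -661$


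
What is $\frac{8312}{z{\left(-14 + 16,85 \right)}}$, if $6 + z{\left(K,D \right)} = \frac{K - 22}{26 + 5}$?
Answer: $- \frac{128836}{103} \approx -1250.8$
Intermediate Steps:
$z{\left(K,D \right)} = - \frac{208}{31} + \frac{K}{31}$ ($z{\left(K,D \right)} = -6 + \frac{K - 22}{26 + 5} = -6 + \frac{-22 + K}{31} = -6 + \left(-22 + K\right) \frac{1}{31} = -6 + \left(- \frac{22}{31} + \frac{K}{31}\right) = - \frac{208}{31} + \frac{K}{31}$)
$\frac{8312}{z{\left(-14 + 16,85 \right)}} = \frac{8312}{- \frac{208}{31} + \frac{-14 + 16}{31}} = \frac{8312}{- \frac{208}{31} + \frac{1}{31} \cdot 2} = \frac{8312}{- \frac{208}{31} + \frac{2}{31}} = \frac{8312}{- \frac{206}{31}} = 8312 \left(- \frac{31}{206}\right) = - \frac{128836}{103}$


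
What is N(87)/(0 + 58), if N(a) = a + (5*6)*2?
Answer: 147/58 ≈ 2.5345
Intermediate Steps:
N(a) = 60 + a (N(a) = a + 30*2 = a + 60 = 60 + a)
N(87)/(0 + 58) = (60 + 87)/(0 + 58) = 147/58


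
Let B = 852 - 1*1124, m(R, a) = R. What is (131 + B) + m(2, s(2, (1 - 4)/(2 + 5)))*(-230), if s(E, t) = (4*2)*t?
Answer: -601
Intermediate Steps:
s(E, t) = 8*t
B = -272 (B = 852 - 1124 = -272)
(131 + B) + m(2, s(2, (1 - 4)/(2 + 5)))*(-230) = (131 - 272) + 2*(-230) = -141 - 460 = -601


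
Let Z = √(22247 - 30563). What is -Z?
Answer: -6*I*√231 ≈ -91.192*I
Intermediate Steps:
Z = 6*I*√231 (Z = √(-8316) = 6*I*√231 ≈ 91.192*I)
-Z = -6*I*√231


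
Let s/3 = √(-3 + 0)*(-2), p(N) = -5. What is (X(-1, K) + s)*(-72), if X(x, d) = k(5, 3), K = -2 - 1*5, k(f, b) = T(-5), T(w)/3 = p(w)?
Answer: 1080 + 432*I*√3 ≈ 1080.0 + 748.25*I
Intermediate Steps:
T(w) = -15 (T(w) = 3*(-5) = -15)
k(f, b) = -15
K = -7 (K = -2 - 5 = -7)
s = -6*I*√3 (s = 3*(√(-3 + 0)*(-2)) = 3*(√(-3)*(-2)) = 3*((I*√3)*(-2)) = 3*(-2*I*√3) = -6*I*√3 ≈ -10.392*I)
X(x, d) = -15
(X(-1, K) + s)*(-72) = (-15 - 6*I*√3)*(-72) = 1080 + 432*I*√3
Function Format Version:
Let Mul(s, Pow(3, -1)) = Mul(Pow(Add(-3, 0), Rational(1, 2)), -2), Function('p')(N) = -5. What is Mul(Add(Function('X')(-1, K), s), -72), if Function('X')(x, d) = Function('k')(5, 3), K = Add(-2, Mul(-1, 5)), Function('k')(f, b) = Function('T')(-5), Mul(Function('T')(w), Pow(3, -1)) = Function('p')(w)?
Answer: Add(1080, Mul(432, I, Pow(3, Rational(1, 2)))) ≈ Add(1080.0, Mul(748.25, I))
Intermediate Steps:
Function('T')(w) = -15 (Function('T')(w) = Mul(3, -5) = -15)
Function('k')(f, b) = -15
K = -7 (K = Add(-2, -5) = -7)
s = Mul(-6, I, Pow(3, Rational(1, 2))) (s = Mul(3, Mul(Pow(Add(-3, 0), Rational(1, 2)), -2)) = Mul(3, Mul(Pow(-3, Rational(1, 2)), -2)) = Mul(3, Mul(Mul(I, Pow(3, Rational(1, 2))), -2)) = Mul(3, Mul(-2, I, Pow(3, Rational(1, 2)))) = Mul(-6, I, Pow(3, Rational(1, 2))) ≈ Mul(-10.392, I))
Function('X')(x, d) = -15
Mul(Add(Function('X')(-1, K), s), -72) = Mul(Add(-15, Mul(-6, I, Pow(3, Rational(1, 2)))), -72) = Add(1080, Mul(432, I, Pow(3, Rational(1, 2))))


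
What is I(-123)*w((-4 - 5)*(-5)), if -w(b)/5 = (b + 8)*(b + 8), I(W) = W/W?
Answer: -14045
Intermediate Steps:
I(W) = 1
w(b) = -5*(8 + b)² (w(b) = -5*(b + 8)*(b + 8) = -5*(8 + b)*(8 + b) = -5*(8 + b)²)
I(-123)*w((-4 - 5)*(-5)) = 1*(-5*(8 + (-4 - 5)*(-5))²) = 1*(-5*(8 - 9*(-5))²) = 1*(-5*(8 + 45)²) = 1*(-5*53²) = 1*(-5*2809) = 1*(-14045) = -14045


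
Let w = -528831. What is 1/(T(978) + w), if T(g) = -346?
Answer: -1/529177 ≈ -1.8897e-6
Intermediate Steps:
1/(T(978) + w) = 1/(-346 - 528831) = 1/(-529177) = -1/529177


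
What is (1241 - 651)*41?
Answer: 24190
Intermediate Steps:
(1241 - 651)*41 = 590*41 = 24190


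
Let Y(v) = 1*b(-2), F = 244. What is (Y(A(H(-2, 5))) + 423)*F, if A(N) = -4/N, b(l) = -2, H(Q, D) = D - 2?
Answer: 102724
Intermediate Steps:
H(Q, D) = -2 + D
Y(v) = -2 (Y(v) = 1*(-2) = -2)
(Y(A(H(-2, 5))) + 423)*F = (-2 + 423)*244 = 421*244 = 102724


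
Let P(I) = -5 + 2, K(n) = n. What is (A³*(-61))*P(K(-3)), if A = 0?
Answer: 0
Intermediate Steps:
P(I) = -3
(A³*(-61))*P(K(-3)) = (0³*(-61))*(-3) = (0*(-61))*(-3) = 0*(-3) = 0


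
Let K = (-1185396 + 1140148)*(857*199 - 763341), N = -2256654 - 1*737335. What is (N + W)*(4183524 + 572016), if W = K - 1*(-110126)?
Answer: 127543773216577140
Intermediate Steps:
N = -2993989 (N = -2256654 - 737335 = -2993989)
K = 26822923904 (K = -45248*(170543 - 763341) = -45248*(-592798) = 26822923904)
W = 26823034030 (W = 26822923904 - 1*(-110126) = 26822923904 + 110126 = 26823034030)
(N + W)*(4183524 + 572016) = (-2993989 + 26823034030)*(4183524 + 572016) = 26820040041*4755540 = 127543773216577140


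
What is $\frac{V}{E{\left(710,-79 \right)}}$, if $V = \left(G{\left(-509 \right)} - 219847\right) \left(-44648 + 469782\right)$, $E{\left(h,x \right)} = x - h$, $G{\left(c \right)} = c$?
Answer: $\frac{31226942568}{263} \approx 1.1873 \cdot 10^{8}$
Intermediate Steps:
$V = -93680827704$ ($V = \left(-509 - 219847\right) \left(-44648 + 469782\right) = \left(-220356\right) 425134 = -93680827704$)
$\frac{V}{E{\left(710,-79 \right)}} = - \frac{93680827704}{-79 - 710} = - \frac{93680827704}{-789} = \left(-93680827704\right) \left(- \frac{1}{789}\right) = \frac{31226942568}{263}$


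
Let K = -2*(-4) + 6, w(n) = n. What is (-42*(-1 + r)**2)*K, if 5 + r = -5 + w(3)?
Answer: -37632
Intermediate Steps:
K = 14 (K = 8 + 6 = 14)
r = -7 (r = -5 + (-5 + 3) = -5 - 2 = -7)
(-42*(-1 + r)**2)*K = -42*(-1 - 7)**2*14 = -42*(-8)**2*14 = -42*64*14 = -2688*14 = -37632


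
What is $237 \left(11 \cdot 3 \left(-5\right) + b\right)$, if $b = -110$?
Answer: $-65175$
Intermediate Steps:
$237 \left(11 \cdot 3 \left(-5\right) + b\right) = 237 \left(11 \cdot 3 \left(-5\right) - 110\right) = 237 \left(33 \left(-5\right) - 110\right) = 237 \left(-165 - 110\right) = 237 \left(-275\right) = -65175$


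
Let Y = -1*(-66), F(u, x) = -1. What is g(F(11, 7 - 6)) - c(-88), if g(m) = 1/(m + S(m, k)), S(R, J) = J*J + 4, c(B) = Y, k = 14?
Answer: -13133/199 ≈ -65.995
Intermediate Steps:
Y = 66
c(B) = 66
S(R, J) = 4 + J**2 (S(R, J) = J**2 + 4 = 4 + J**2)
g(m) = 1/(200 + m) (g(m) = 1/(m + (4 + 14**2)) = 1/(m + (4 + 196)) = 1/(m + 200) = 1/(200 + m))
g(F(11, 7 - 6)) - c(-88) = 1/(200 - 1) - 1*66 = 1/199 - 66 = -13133/199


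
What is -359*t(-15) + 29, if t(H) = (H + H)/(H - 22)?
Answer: -9697/37 ≈ -262.08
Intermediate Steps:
t(H) = 2*H/(-22 + H) (t(H) = (2*H)/(-22 + H) = 2*H/(-22 + H))
-359*t(-15) + 29 = -718*(-15)/(-22 - 15) + 29 = -718*(-15)/(-37) + 29 = -718*(-15)*(-1)/37 + 29 = -359*30/37 + 29 = -10770/37 + 29 = -9697/37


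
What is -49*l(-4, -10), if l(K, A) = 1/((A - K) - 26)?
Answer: 49/32 ≈ 1.5313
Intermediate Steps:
l(K, A) = 1/(-26 + A - K)
-49*l(-4, -10) = -49/(-26 - 10 - 1*(-4)) = -49/(-26 - 10 + 4) = -49/(-32) = -49*(-1/32) = 49/32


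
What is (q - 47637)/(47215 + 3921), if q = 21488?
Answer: -26149/51136 ≈ -0.51136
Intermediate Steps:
(q - 47637)/(47215 + 3921) = (21488 - 47637)/(47215 + 3921) = -26149/51136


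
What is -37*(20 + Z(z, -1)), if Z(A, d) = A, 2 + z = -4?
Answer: -518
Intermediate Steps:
z = -6 (z = -2 - 4 = -6)
-37*(20 + Z(z, -1)) = -37*(20 - 6) = -37*14 = -518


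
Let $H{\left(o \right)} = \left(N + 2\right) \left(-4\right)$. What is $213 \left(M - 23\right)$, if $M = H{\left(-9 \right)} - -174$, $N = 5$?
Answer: $26199$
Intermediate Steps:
$H{\left(o \right)} = -28$ ($H{\left(o \right)} = \left(5 + 2\right) \left(-4\right) = 7 \left(-4\right) = -28$)
$M = 146$ ($M = -28 - -174 = -28 + 174 = 146$)
$213 \left(M - 23\right) = 213 \left(146 - 23\right) = 213 \cdot 123 = 26199$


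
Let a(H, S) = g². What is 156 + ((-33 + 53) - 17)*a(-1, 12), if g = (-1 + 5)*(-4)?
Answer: 924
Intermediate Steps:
g = -16 (g = 4*(-4) = -16)
a(H, S) = 256 (a(H, S) = (-16)² = 256)
156 + ((-33 + 53) - 17)*a(-1, 12) = 156 + ((-33 + 53) - 17)*256 = 156 + (20 - 17)*256 = 156 + 3*256 = 156 + 768 = 924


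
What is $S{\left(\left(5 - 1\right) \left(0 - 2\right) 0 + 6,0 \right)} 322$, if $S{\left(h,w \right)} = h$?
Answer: $1932$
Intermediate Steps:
$S{\left(\left(5 - 1\right) \left(0 - 2\right) 0 + 6,0 \right)} 322 = \left(\left(5 - 1\right) \left(0 - 2\right) 0 + 6\right) 322 = \left(4 \left(-2\right) 0 + 6\right) 322 = \left(\left(-8\right) 0 + 6\right) 322 = \left(0 + 6\right) 322 = 6 \cdot 322 = 1932$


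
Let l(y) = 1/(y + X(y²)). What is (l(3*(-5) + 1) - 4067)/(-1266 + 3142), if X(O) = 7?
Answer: -14235/6566 ≈ -2.1680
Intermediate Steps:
l(y) = 1/(7 + y) (l(y) = 1/(y + 7) = 1/(7 + y))
(l(3*(-5) + 1) - 4067)/(-1266 + 3142) = (1/(7 + (3*(-5) + 1)) - 4067)/(-1266 + 3142) = (1/(7 + (-15 + 1)) - 4067)/1876 = (1/(7 - 14) - 4067)*(1/1876) = (1/(-7) - 4067)*(1/1876) = (-⅐ - 4067)*(1/1876) = -28470/7*1/1876 = -14235/6566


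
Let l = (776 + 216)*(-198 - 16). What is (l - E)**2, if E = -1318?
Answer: 44508340900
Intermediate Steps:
l = -212288 (l = 992*(-214) = -212288)
(l - E)**2 = (-212288 - 1*(-1318))**2 = (-212288 + 1318)**2 = (-210970)**2 = 44508340900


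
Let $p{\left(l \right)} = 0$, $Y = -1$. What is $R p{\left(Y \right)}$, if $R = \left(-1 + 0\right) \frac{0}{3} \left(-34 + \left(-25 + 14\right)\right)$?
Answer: $0$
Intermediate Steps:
$R = 0$ ($R = - \frac{0}{3} \left(-34 - 11\right) = \left(-1\right) 0 \left(-45\right) = 0 \left(-45\right) = 0$)
$R p{\left(Y \right)} = 0 \cdot 0 = 0$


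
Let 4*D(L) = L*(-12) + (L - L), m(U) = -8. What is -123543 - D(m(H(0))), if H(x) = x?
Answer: -123567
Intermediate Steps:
D(L) = -3*L (D(L) = (L*(-12) + (L - L))/4 = (-12*L + 0)/4 = (-12*L)/4 = -3*L)
-123543 - D(m(H(0))) = -123543 - (-3)*(-8) = -123543 - 1*24 = -123543 - 24 = -123567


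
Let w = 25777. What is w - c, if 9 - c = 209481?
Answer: 235249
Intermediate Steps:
c = -209472 (c = 9 - 1*209481 = 9 - 209481 = -209472)
w - c = 25777 - 1*(-209472) = 25777 + 209472 = 235249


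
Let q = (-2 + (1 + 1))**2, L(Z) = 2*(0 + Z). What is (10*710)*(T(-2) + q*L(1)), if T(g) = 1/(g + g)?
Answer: -1775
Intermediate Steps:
T(g) = 1/(2*g)
L(Z) = 2*Z
q = 0 (q = (-2 + 2)**2 = 0**2 = 0)
(10*710)*(T(-2) + q*L(1)) = (10*710)*((1/2)/(-2) + 0*(2*1)) = 7100*((1/2)*(-1/2) + 0*2) = 7100*(-1/4 + 0) = 7100*(-1/4) = -1775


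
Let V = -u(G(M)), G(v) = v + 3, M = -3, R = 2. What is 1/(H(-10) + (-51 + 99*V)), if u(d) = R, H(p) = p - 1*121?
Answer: -1/380 ≈ -0.0026316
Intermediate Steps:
H(p) = -121 + p (H(p) = p - 121 = -121 + p)
G(v) = 3 + v
u(d) = 2
V = -2 (V = -1*2 = -2)
1/(H(-10) + (-51 + 99*V)) = 1/((-121 - 10) + (-51 + 99*(-2))) = 1/(-131 + (-51 - 198)) = 1/(-131 - 249) = 1/(-380) = -1/380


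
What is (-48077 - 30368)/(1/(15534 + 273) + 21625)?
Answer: -1239980115/341826376 ≈ -3.6275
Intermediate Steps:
(-48077 - 30368)/(1/(15534 + 273) + 21625) = -78445/(1/15807 + 21625) = -78445/341826376/15807 = -78445*15807/341826376 = -1239980115/341826376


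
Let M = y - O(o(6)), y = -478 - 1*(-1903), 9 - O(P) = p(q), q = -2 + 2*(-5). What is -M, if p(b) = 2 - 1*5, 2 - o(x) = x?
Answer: -1413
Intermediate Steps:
q = -12 (q = -2 - 10 = -12)
o(x) = 2 - x
p(b) = -3 (p(b) = 2 - 5 = -3)
O(P) = 12 (O(P) = 9 - 1*(-3) = 9 + 3 = 12)
y = 1425 (y = -478 + 1903 = 1425)
M = 1413 (M = 1425 - 1*12 = 1425 - 12 = 1413)
-M = -1*1413 = -1413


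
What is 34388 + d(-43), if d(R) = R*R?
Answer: 36237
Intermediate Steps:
d(R) = R**2
34388 + d(-43) = 34388 + (-43)**2 = 34388 + 1849 = 36237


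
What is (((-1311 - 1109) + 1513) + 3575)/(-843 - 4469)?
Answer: -667/1328 ≈ -0.50226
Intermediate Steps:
(((-1311 - 1109) + 1513) + 3575)/(-843 - 4469) = ((-2420 + 1513) + 3575)/(-5312) = (-907 + 3575)*(-1/5312) = 2668*(-1/5312) = -667/1328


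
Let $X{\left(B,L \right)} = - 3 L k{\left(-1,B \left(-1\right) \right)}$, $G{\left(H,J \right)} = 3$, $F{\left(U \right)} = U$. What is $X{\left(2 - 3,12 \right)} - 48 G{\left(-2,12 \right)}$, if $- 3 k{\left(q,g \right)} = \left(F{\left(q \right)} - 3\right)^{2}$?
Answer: $48$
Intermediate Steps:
$k{\left(q,g \right)} = - \frac{\left(-3 + q\right)^{2}}{3}$ ($k{\left(q,g \right)} = - \frac{\left(q - 3\right)^{2}}{3} = - \frac{\left(-3 + q\right)^{2}}{3}$)
$X{\left(B,L \right)} = 16 L$ ($X{\left(B,L \right)} = - 3 L \left(- \frac{\left(-3 - 1\right)^{2}}{3}\right) = - 3 L \left(- \frac{\left(-4\right)^{2}}{3}\right) = - 3 L \left(\left(- \frac{1}{3}\right) 16\right) = - 3 L \left(- \frac{16}{3}\right) = 16 L$)
$X{\left(2 - 3,12 \right)} - 48 G{\left(-2,12 \right)} = 16 \cdot 12 - 144 = 192 - 144 = 48$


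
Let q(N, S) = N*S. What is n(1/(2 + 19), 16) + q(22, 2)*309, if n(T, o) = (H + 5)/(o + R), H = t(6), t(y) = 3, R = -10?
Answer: 40792/3 ≈ 13597.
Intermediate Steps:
H = 3
n(T, o) = 8/(-10 + o) (n(T, o) = (3 + 5)/(o - 10) = 8/(-10 + o))
n(1/(2 + 19), 16) + q(22, 2)*309 = 8/(-10 + 16) + (22*2)*309 = 8/6 + 44*309 = 8*(⅙) + 13596 = 4/3 + 13596 = 40792/3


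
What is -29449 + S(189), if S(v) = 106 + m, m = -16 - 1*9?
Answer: -29368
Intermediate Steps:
m = -25 (m = -16 - 9 = -25)
S(v) = 81 (S(v) = 106 - 25 = 81)
-29449 + S(189) = -29449 + 81 = -29368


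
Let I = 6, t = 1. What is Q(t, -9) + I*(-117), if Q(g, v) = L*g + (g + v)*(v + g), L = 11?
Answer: -627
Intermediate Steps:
Q(g, v) = (g + v)² + 11*g (Q(g, v) = 11*g + (g + v)*(v + g) = 11*g + (g + v)*(g + v) = 11*g + (g + v)² = (g + v)² + 11*g)
Q(t, -9) + I*(-117) = ((1 - 9)² + 11*1) + 6*(-117) = ((-8)² + 11) - 702 = (64 + 11) - 702 = 75 - 702 = -627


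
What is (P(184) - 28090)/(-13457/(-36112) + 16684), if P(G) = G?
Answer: -335913824/200835355 ≈ -1.6726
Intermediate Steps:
(P(184) - 28090)/(-13457/(-36112) + 16684) = (184 - 28090)/(-13457/(-36112) + 16684) = -27906/(-13457*(-1/36112) + 16684) = -27906/(13457/36112 + 16684) = -27906/602506065/36112 = -27906*36112/602506065 = -335913824/200835355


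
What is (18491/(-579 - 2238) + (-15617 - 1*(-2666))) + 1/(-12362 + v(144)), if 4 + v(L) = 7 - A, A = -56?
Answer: -49897493399/3850839 ≈ -12958.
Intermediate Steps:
v(L) = 59 (v(L) = -4 + (7 - 1*(-56)) = -4 + (7 + 56) = -4 + 63 = 59)
(18491/(-579 - 2238) + (-15617 - 1*(-2666))) + 1/(-12362 + v(144)) = (18491/(-579 - 2238) + (-15617 - 1*(-2666))) + 1/(-12362 + 59) = (18491/(-2817) + (-15617 + 2666)) + 1/(-12303) = (18491*(-1/2817) - 12951) - 1/12303 = (-18491/2817 - 12951) - 1/12303 = -36501458/2817 - 1/12303 = -49897493399/3850839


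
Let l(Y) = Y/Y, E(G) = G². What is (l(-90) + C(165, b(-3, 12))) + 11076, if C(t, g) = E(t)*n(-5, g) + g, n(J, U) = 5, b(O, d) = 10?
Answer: 147212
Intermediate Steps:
l(Y) = 1
C(t, g) = g + 5*t² (C(t, g) = t²*5 + g = 5*t² + g = g + 5*t²)
(l(-90) + C(165, b(-3, 12))) + 11076 = (1 + (10 + 5*165²)) + 11076 = (1 + (10 + 5*27225)) + 11076 = (1 + (10 + 136125)) + 11076 = (1 + 136135) + 11076 = 136136 + 11076 = 147212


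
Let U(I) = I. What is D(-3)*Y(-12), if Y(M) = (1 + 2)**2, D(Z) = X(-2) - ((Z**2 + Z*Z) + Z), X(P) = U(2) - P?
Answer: -99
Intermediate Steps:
X(P) = 2 - P
D(Z) = 4 - Z - 2*Z**2 (D(Z) = (2 - 1*(-2)) - ((Z**2 + Z*Z) + Z) = (2 + 2) - ((Z**2 + Z**2) + Z) = 4 - (2*Z**2 + Z) = 4 - (Z + 2*Z**2) = 4 + (-Z - 2*Z**2) = 4 - Z - 2*Z**2)
Y(M) = 9 (Y(M) = 3**2 = 9)
D(-3)*Y(-12) = (4 - 1*(-3) - 2*(-3)**2)*9 = (4 + 3 - 2*9)*9 = (4 + 3 - 18)*9 = -11*9 = -99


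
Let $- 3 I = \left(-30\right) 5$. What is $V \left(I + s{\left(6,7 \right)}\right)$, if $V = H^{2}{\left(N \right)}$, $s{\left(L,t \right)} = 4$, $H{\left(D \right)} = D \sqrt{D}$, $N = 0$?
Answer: $0$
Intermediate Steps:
$H{\left(D \right)} = D^{\frac{3}{2}}$
$I = 50$ ($I = - \frac{\left(-30\right) 5}{3} = \left(- \frac{1}{3}\right) \left(-150\right) = 50$)
$V = 0$ ($V = \left(0^{\frac{3}{2}}\right)^{2} = 0^{2} = 0$)
$V \left(I + s{\left(6,7 \right)}\right) = 0 \left(50 + 4\right) = 0 \cdot 54 = 0$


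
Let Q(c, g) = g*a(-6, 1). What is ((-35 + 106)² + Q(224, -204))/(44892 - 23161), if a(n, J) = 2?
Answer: 4633/21731 ≈ 0.21320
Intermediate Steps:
Q(c, g) = 2*g (Q(c, g) = g*2 = 2*g)
((-35 + 106)² + Q(224, -204))/(44892 - 23161) = ((-35 + 106)² + 2*(-204))/(44892 - 23161) = (71² - 408)/21731 = (5041 - 408)*(1/21731) = 4633*(1/21731) = 4633/21731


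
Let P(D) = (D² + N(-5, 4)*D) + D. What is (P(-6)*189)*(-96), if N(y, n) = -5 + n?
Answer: -653184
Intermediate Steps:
P(D) = D² (P(D) = (D² + (-5 + 4)*D) + D = (D² - D) + D = D²)
(P(-6)*189)*(-96) = ((-6)²*189)*(-96) = (36*189)*(-96) = 6804*(-96) = -653184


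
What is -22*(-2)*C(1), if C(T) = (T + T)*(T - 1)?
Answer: 0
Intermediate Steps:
C(T) = 2*T*(-1 + T) (C(T) = (2*T)*(-1 + T) = 2*T*(-1 + T))
-22*(-2)*C(1) = -22*(-2)*2*1*(-1 + 1) = -(-44)*2*1*0 = -(-44)*0 = -1*0 = 0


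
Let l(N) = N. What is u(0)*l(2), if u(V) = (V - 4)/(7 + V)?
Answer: -8/7 ≈ -1.1429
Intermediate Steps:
u(V) = (-4 + V)/(7 + V)
u(0)*l(2) = ((-4 + 0)/(7 + 0))*2 = (-4/7)*2 = ((⅐)*(-4))*2 = -4/7*2 = -8/7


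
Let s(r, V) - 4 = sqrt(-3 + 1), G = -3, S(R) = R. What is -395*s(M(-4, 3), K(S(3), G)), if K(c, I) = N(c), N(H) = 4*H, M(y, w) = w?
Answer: -1580 - 395*I*sqrt(2) ≈ -1580.0 - 558.61*I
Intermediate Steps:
K(c, I) = 4*c
s(r, V) = 4 + I*sqrt(2) (s(r, V) = 4 + sqrt(-3 + 1) = 4 + sqrt(-2) = 4 + I*sqrt(2))
-395*s(M(-4, 3), K(S(3), G)) = -395*(4 + I*sqrt(2)) = -1580 - 395*I*sqrt(2)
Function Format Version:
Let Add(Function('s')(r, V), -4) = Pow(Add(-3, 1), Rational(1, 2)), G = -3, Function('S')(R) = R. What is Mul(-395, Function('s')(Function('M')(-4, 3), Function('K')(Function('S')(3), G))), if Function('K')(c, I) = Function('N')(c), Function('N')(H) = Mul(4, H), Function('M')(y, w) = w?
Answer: Add(-1580, Mul(-395, I, Pow(2, Rational(1, 2)))) ≈ Add(-1580.0, Mul(-558.61, I))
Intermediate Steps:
Function('K')(c, I) = Mul(4, c)
Function('s')(r, V) = Add(4, Mul(I, Pow(2, Rational(1, 2)))) (Function('s')(r, V) = Add(4, Pow(Add(-3, 1), Rational(1, 2))) = Add(4, Pow(-2, Rational(1, 2))) = Add(4, Mul(I, Pow(2, Rational(1, 2)))))
Mul(-395, Function('s')(Function('M')(-4, 3), Function('K')(Function('S')(3), G))) = Mul(-395, Add(4, Mul(I, Pow(2, Rational(1, 2))))) = Add(-1580, Mul(-395, I, Pow(2, Rational(1, 2))))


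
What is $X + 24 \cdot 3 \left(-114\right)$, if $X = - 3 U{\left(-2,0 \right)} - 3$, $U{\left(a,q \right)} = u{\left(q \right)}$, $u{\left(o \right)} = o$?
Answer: $-8211$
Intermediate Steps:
$U{\left(a,q \right)} = q$
$X = -3$ ($X = \left(-3\right) 0 - 3 = 0 - 3 = -3$)
$X + 24 \cdot 3 \left(-114\right) = -3 + 24 \cdot 3 \left(-114\right) = -3 + 72 \left(-114\right) = -3 - 8208 = -8211$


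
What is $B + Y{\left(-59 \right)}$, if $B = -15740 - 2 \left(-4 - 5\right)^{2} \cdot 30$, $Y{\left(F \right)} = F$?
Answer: $-20659$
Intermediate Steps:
$B = -20600$ ($B = -15740 - 2 \left(-9\right)^{2} \cdot 30 = -15740 - 2 \cdot 81 \cdot 30 = -15740 - 162 \cdot 30 = -15740 - 4860 = -20600$)
$B + Y{\left(-59 \right)} = -20600 - 59 = -20659$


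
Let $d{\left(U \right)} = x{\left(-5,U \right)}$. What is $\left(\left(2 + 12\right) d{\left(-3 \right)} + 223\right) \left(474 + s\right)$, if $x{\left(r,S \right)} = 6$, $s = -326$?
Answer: $45436$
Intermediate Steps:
$d{\left(U \right)} = 6$
$\left(\left(2 + 12\right) d{\left(-3 \right)} + 223\right) \left(474 + s\right) = \left(\left(2 + 12\right) 6 + 223\right) \left(474 - 326\right) = \left(14 \cdot 6 + 223\right) 148 = \left(84 + 223\right) 148 = 307 \cdot 148 = 45436$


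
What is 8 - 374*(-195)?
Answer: 72938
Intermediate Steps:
8 - 374*(-195) = 8 + 72930 = 72938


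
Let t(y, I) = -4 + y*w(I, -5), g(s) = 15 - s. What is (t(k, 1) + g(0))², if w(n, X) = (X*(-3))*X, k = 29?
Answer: 4682896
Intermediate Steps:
w(n, X) = -3*X² (w(n, X) = (-3*X)*X = -3*X²)
t(y, I) = -4 - 75*y (t(y, I) = -4 + y*(-3*(-5)²) = -4 + y*(-3*25) = -4 + y*(-75) = -4 - 75*y)
(t(k, 1) + g(0))² = ((-4 - 75*29) + (15 - 1*0))² = ((-4 - 2175) + (15 + 0))² = (-2179 + 15)² = (-2164)² = 4682896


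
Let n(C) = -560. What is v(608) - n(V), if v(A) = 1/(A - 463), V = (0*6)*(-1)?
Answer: 81201/145 ≈ 560.01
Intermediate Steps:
V = 0 (V = 0*(-1) = 0)
v(A) = 1/(-463 + A)
v(608) - n(V) = 1/(-463 + 608) - 1*(-560) = 1/145 + 560 = 81201/145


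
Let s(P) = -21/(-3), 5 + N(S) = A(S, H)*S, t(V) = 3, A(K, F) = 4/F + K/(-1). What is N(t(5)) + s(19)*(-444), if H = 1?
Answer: -3110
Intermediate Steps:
A(K, F) = -K + 4/F (A(K, F) = 4/F + K*(-1) = 4/F - K = -K + 4/F)
N(S) = -5 + S*(4 - S) (N(S) = -5 + (-S + 4/1)*S = -5 + (-S + 4*1)*S = -5 + (-S + 4)*S = -5 + (4 - S)*S = -5 + S*(4 - S))
s(P) = 7 (s(P) = -21*(-⅓) = 7)
N(t(5)) + s(19)*(-444) = (-5 - 1*3*(-4 + 3)) + 7*(-444) = (-5 - 1*3*(-1)) - 3108 = (-5 + 3) - 3108 = -2 - 3108 = -3110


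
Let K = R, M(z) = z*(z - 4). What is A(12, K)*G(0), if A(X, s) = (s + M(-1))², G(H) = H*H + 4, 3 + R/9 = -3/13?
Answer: 391876/169 ≈ 2318.8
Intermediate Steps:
M(z) = z*(-4 + z)
R = -378/13 (R = -27 + 9*(-3/13) = -27 - 27/13 = -378/13 ≈ -29.077)
G(H) = 4 + H² (G(H) = H² + 4 = 4 + H²)
K = -378/13 ≈ -29.077
A(X, s) = (5 + s)² (A(X, s) = (s - (-4 - 1))² = (s - 1*(-5))² = (s + 5)² = (5 + s)²)
A(12, K)*G(0) = (5 - 378/13)²*(4 + 0²) = (-313/13)²*(4 + 0) = (97969/169)*4 = 391876/169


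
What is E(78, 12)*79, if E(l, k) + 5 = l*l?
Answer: 480241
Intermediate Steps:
E(l, k) = -5 + l² (E(l, k) = -5 + l*l = -5 + l²)
E(78, 12)*79 = (-5 + 78²)*79 = (-5 + 6084)*79 = 6079*79 = 480241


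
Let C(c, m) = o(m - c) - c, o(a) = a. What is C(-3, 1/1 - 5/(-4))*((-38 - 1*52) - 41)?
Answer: -4323/4 ≈ -1080.8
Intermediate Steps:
C(c, m) = m - 2*c (C(c, m) = (m - c) - c = m - 2*c)
C(-3, 1/1 - 5/(-4))*((-38 - 1*52) - 41) = ((1/1 - 5/(-4)) - 2*(-3))*((-38 - 1*52) - 41) = ((1*1 - 5*(-1/4)) + 6)*((-38 - 52) - 41) = ((1 + 5/4) + 6)*(-90 - 41) = (9/4 + 6)*(-131) = (33/4)*(-131) = -4323/4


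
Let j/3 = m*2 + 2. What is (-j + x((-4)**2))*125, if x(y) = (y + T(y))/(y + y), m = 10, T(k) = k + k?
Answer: -16125/2 ≈ -8062.5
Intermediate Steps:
T(k) = 2*k
x(y) = 3/2 (x(y) = (y + 2*y)/(y + y) = (3*y)/((2*y)) = (3*y)*(1/(2*y)) = 3/2)
j = 66 (j = 3*(10*2 + 2) = 3*(20 + 2) = 3*22 = 66)
(-j + x((-4)**2))*125 = (-1*66 + 3/2)*125 = (-66 + 3/2)*125 = -129/2*125 = -16125/2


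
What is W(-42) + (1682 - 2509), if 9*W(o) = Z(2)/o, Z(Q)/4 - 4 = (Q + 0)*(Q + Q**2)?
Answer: -156335/189 ≈ -827.17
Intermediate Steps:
Z(Q) = 16 + 4*Q*(Q + Q**2) (Z(Q) = 16 + 4*((Q + 0)*(Q + Q**2)) = 16 + 4*(Q*(Q + Q**2)) = 16 + 4*Q*(Q + Q**2))
W(o) = 64/(9*o) (W(o) = ((16 + 4*2**2 + 4*2**3)/o)/9 = ((16 + 4*4 + 4*8)/o)/9 = ((16 + 16 + 32)/o)/9 = (64/o)/9 = 64/(9*o))
W(-42) + (1682 - 2509) = (64/9)/(-42) + (1682 - 2509) = (64/9)*(-1/42) - 827 = -32/189 - 827 = -156335/189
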